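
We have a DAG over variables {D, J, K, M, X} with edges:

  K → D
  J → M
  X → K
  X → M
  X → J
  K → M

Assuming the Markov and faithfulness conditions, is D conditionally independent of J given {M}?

No — D and J are not d-separated given {M}.

We examine all 4 paths between D and J:
Path 1: D ← K ← X → J
  K is a chain and K is not conditioned on; X is a fork and X is not conditioned on — no node blocks this path, so it is active.
Path 2: D ← K ← X → M ← J
  K is a chain and K is not conditioned on; X is a fork and X is not conditioned on; M is a collider and M is conditioned on, which opens it — no node blocks this path, so it is active.
Path 3: D ← K → M ← J
  K is a fork and K is not conditioned on; M is a collider and M is conditioned on, which opens it — no node blocks this path, so it is active.
Path 4: D ← K → M ← X → J
  K is a fork and K is not conditioned on; M is a collider and M is conditioned on, which opens it; X is a fork and X is not conditioned on — no node blocks this path, so it is active.
At least one path is unblocked, so d-separation fails.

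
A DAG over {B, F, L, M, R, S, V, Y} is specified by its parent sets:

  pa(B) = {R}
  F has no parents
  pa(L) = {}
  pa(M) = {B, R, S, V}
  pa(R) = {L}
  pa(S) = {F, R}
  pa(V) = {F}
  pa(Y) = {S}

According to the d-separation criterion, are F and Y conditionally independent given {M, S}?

Enumerating the 4 paths from F to Y and testing each for blocking by {M, S}:
Path 1: F → S → Y
  S is a chain here and S is conditioned on, so the path is blocked at S.
Path 2: F → V → M ← B ← R → S → Y
  S is a chain here and S is conditioned on, so the path is blocked at S.
Path 3: F → V → M ← R → S → Y
  S is a chain here and S is conditioned on, so the path is blocked at S.
Path 4: F → V → M ← S → Y
  S is a fork here and S is conditioned on, so the path is blocked at S.
Since every path is blocked, d-separation holds.

Yes — F and Y are d-separated given {M, S}.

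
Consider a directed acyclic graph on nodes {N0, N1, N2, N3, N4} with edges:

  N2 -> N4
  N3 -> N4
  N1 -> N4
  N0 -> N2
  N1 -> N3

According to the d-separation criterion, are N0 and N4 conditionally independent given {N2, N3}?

Yes

There is one path between N0 and N4:
Path 1: N0 → N2 → N4
  N2 is a chain here and N2 is conditioned on, so the path is blocked at N2.
Since every path is blocked, d-separation holds.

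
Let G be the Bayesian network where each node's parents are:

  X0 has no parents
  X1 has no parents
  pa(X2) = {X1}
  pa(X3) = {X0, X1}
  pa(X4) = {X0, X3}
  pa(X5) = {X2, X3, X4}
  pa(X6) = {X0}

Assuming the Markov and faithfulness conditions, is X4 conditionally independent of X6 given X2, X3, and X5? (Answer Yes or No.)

No — X4 and X6 are not d-separated given {X2, X3, X5}.

There are 4 undirected paths between X4 and X6; checking each against the conditioning set {X2, X3, X5}:
Path 1: X4 ← X3 ← X0 → X6
  X3 is a chain here and X3 is conditioned on, so the path is blocked at X3.
Path 2: X4 → X5 ← X3 ← X0 → X6
  X3 is a chain here and X3 is conditioned on, so the path is blocked at X3.
Path 3: X4 → X5 ← X2 ← X1 → X3 ← X0 → X6
  X2 is a chain here and X2 is conditioned on, so the path is blocked at X2.
Path 4: X4 ← X0 → X6
  X0 is a fork and X0 is not conditioned on — no node blocks this path, so it is active.
At least one path is unblocked, so d-separation fails.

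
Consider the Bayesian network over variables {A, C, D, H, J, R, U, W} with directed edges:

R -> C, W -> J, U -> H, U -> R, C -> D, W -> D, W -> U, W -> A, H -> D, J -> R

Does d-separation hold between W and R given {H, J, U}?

Yes

5 paths connect W and R; each must be blocked for d-separation to hold:
Path 1: W → J → R
  J is a chain here and J is conditioned on, so the path is blocked at J.
Path 2: W → U → R
  U is a chain here and U is conditioned on, so the path is blocked at U.
Path 3: W → U → H → D ← C ← R
  U is a chain here and U is conditioned on, so the path is blocked at U.
Path 4: W → D ← H ← U → R
  D is a collider here and neither D nor any of its descendants is conditioned on, so the collider stays closed — the path is blocked at D.
Path 5: W → D ← C ← R
  D is a collider here and neither D nor any of its descendants is conditioned on, so the collider stays closed — the path is blocked at D.
Since every path is blocked, d-separation holds.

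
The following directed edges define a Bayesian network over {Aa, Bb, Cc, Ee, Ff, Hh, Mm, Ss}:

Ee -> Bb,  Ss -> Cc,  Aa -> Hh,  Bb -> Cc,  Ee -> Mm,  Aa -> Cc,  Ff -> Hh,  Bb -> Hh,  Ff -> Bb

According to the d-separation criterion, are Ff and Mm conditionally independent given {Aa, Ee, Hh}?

Enumerating the 3 paths from Ff to Mm and testing each for blocking by {Aa, Ee, Hh}:
  1. Ff → Bb ← Ee → Mm — Bb:collider[open]; Ee:fork[blocks] ⇒ blocked
  2. Ff → Hh ← Aa → Cc ← Bb ← Ee → Mm — Hh:collider[open]; Aa:fork[blocks]; Cc:collider[blocks]; Bb:chain[open]; Ee:fork[blocks] ⇒ blocked
  3. Ff → Hh ← Bb ← Ee → Mm — Hh:collider[open]; Bb:chain[open]; Ee:fork[blocks] ⇒ blocked
All paths are blocked; Ff ⊥ Mm | {Aa, Ee, Hh} holds.

Yes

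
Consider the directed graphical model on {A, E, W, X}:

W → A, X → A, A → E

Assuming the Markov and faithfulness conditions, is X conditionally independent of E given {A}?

Yes — X and E are d-separated given {A}.

There is one path between X and E:
Path 1: X → A → E
  A is a chain here and A is conditioned on, so the path is blocked at A.
All paths are blocked; X ⊥ E | {A} holds.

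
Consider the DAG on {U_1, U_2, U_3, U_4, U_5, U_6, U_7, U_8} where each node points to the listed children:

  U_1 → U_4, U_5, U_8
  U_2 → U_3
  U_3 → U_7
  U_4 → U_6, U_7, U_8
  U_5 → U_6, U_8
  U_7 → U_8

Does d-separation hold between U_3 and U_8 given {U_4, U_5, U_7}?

Yes

Enumerating the 6 paths from U_3 to U_8 and testing each for blocking by {U_4, U_5, U_7}:
  1. U_3 → U_7 ← U_4 → U_6 ← U_5 → U_8 — U_7:collider[open]; U_4:fork[blocks]; U_6:collider[blocks]; U_5:fork[blocks] ⇒ blocked
  2. U_3 → U_7 ← U_4 → U_6 ← U_5 ← U_1 → U_8 — U_7:collider[open]; U_4:fork[blocks]; U_6:collider[blocks]; U_5:chain[blocks]; U_1:fork[open] ⇒ blocked
  3. U_3 → U_7 ← U_4 → U_8 — U_7:collider[open]; U_4:fork[blocks] ⇒ blocked
  4. U_3 → U_7 ← U_4 ← U_1 → U_5 → U_8 — U_7:collider[open]; U_4:chain[blocks]; U_1:fork[open]; U_5:chain[blocks] ⇒ blocked
  5. U_3 → U_7 ← U_4 ← U_1 → U_8 — U_7:collider[open]; U_4:chain[blocks]; U_1:fork[open] ⇒ blocked
  6. U_3 → U_7 → U_8 — U_7:chain[blocks] ⇒ blocked
All paths are blocked; U_3 ⊥ U_8 | {U_4, U_5, U_7} holds.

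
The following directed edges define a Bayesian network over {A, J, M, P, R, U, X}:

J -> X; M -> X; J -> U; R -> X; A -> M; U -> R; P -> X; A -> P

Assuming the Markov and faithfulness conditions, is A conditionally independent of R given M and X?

Enumerating the 4 paths from A to R and testing each for blocking by {M, X}:
  1. A → M → X ← J → U → R — M:chain[blocks]; X:collider[open]; J:fork[open]; U:chain[open] ⇒ blocked
  2. A → M → X ← R — M:chain[blocks]; X:collider[open] ⇒ blocked
  3. A → P → X ← J → U → R — P:chain[open]; X:collider[open]; J:fork[open]; U:chain[open] ⇒ active
  4. A → P → X ← R — P:chain[open]; X:collider[open] ⇒ active
Since the path A → P → X ← J → U → R is active, A and R are not d-separated given {M, X}.

No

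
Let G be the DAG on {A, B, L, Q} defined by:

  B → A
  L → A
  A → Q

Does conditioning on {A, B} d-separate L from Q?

Yes

There is one path between L and Q:
Path 1: L → A → Q
  A is a chain here and A is conditioned on, so the path is blocked at A.
Every path is blocked, so L and Q are d-separated given {A, B}.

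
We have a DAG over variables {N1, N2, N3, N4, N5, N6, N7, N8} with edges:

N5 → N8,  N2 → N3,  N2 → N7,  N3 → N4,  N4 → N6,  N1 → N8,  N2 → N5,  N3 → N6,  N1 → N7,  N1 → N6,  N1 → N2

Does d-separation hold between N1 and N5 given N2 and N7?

Yes

There are 5 undirected paths between N1 and N5; checking each against the conditioning set {N2, N7}:
Path 1: N1 → N2 → N5
  N2 is a chain here and N2 is conditioned on, so the path is blocked at N2.
Path 2: N1 → N7 ← N2 → N5
  N2 is a fork here and N2 is conditioned on, so the path is blocked at N2.
Path 3: N1 → N8 ← N5
  N8 is a collider here and neither N8 nor any of its descendants is conditioned on, so the collider stays closed — the path is blocked at N8.
Path 4: N1 → N6 ← N3 ← N2 → N5
  N6 is a collider here and neither N6 nor any of its descendants is conditioned on, so the collider stays closed — the path is blocked at N6.
Path 5: N1 → N6 ← N4 ← N3 ← N2 → N5
  N6 is a collider here and neither N6 nor any of its descendants is conditioned on, so the collider stays closed — the path is blocked at N6.
Every path is blocked, so N1 and N5 are d-separated given {N2, N7}.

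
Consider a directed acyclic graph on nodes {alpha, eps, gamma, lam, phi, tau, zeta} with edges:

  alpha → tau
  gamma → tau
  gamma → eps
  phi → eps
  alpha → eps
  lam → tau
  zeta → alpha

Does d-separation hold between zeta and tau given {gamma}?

There are 2 undirected paths between zeta and tau; checking each against the conditioning set {gamma}:
Path 1: zeta → alpha → tau
  alpha is a chain and alpha is not conditioned on — no node blocks this path, so it is active.
Path 2: zeta → alpha → eps ← gamma → tau
  eps is a collider here and neither eps nor any of its descendants is conditioned on, so the collider stays closed — the path is blocked at eps.
Since the path zeta → alpha → tau is active, zeta and tau are not d-separated given {gamma}.

No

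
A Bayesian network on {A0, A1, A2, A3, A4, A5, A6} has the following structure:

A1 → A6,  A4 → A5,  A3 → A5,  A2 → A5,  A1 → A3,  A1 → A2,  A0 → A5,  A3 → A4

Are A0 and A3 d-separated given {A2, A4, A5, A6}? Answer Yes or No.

3 paths connect A0 and A3; each must be blocked for d-separation to hold:
Path 1: A0 → A5 ← A3
  A5 is a collider and A5 is conditioned on, which opens it — no node blocks this path, so it is active.
Path 2: A0 → A5 ← A4 ← A3
  A4 is a chain here and A4 is conditioned on, so the path is blocked at A4.
Path 3: A0 → A5 ← A2 ← A1 → A3
  A2 is a chain here and A2 is conditioned on, so the path is blocked at A2.
At least one path is unblocked, so d-separation fails.

No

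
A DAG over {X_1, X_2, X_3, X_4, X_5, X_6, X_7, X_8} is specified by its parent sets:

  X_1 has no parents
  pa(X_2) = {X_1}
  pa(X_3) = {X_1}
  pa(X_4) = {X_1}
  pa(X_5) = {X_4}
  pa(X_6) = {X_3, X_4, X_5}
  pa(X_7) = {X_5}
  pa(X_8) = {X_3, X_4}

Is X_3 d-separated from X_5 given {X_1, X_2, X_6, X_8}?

No

We examine all 6 paths between X_3 and X_5:
Path 1: X_3 → X_8 ← X_4 → X_5
  X_8 is a collider and X_8 is conditioned on, which opens it; X_4 is a fork and X_4 is not conditioned on — no node blocks this path, so it is active.
Path 2: X_3 → X_8 ← X_4 → X_6 ← X_5
  X_8 is a collider and X_8 is conditioned on, which opens it; X_4 is a fork and X_4 is not conditioned on; X_6 is a collider and X_6 is conditioned on, which opens it — no node blocks this path, so it is active.
Path 3: X_3 ← X_1 → X_4 → X_5
  X_1 is a fork here and X_1 is conditioned on, so the path is blocked at X_1.
Path 4: X_3 ← X_1 → X_4 → X_6 ← X_5
  X_1 is a fork here and X_1 is conditioned on, so the path is blocked at X_1.
Path 5: X_3 → X_6 ← X_5
  X_6 is a collider and X_6 is conditioned on, which opens it — no node blocks this path, so it is active.
Path 6: X_3 → X_6 ← X_4 → X_5
  X_6 is a collider and X_6 is conditioned on, which opens it; X_4 is a fork and X_4 is not conditioned on — no node blocks this path, so it is active.
At least one path is unblocked, so d-separation fails.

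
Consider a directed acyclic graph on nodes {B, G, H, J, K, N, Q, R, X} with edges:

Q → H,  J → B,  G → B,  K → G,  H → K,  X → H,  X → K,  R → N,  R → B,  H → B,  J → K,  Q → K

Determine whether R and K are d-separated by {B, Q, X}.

We examine all 5 paths between R and K:
  1. R → B ← G ← K — B:collider[open]; G:chain[open] ⇒ active
  2. R → B ← J → K — B:collider[open]; J:fork[open] ⇒ active
  3. R → B ← H ← Q → K — B:collider[open]; H:chain[open]; Q:fork[blocks] ⇒ blocked
  4. R → B ← H → K — B:collider[open]; H:fork[open] ⇒ active
  5. R → B ← H ← X → K — B:collider[open]; H:chain[open]; X:fork[blocks] ⇒ blocked
Because an active path exists, R and K are not d-separated.

No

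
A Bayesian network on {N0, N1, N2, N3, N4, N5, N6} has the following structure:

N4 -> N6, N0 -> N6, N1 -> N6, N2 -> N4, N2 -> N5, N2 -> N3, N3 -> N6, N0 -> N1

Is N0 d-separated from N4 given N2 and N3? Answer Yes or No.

Yes

4 paths connect N0 and N4; each must be blocked for d-separation to hold:
Path 1: N0 → N1 → N6 ← N4
  N6 is a collider here and neither N6 nor any of its descendants is conditioned on, so the collider stays closed — the path is blocked at N6.
Path 2: N0 → N1 → N6 ← N3 ← N2 → N4
  N6 is a collider here and neither N6 nor any of its descendants is conditioned on, so the collider stays closed — the path is blocked at N6.
Path 3: N0 → N6 ← N4
  N6 is a collider here and neither N6 nor any of its descendants is conditioned on, so the collider stays closed — the path is blocked at N6.
Path 4: N0 → N6 ← N3 ← N2 → N4
  N6 is a collider here and neither N6 nor any of its descendants is conditioned on, so the collider stays closed — the path is blocked at N6.
Since every path is blocked, d-separation holds.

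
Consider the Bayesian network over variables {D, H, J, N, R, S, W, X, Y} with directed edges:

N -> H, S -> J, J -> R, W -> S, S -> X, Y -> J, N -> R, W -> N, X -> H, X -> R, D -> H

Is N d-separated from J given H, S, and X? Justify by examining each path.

We examine all 6 paths between N and J:
  1. N ← W → S → J — W:fork[open]; S:chain[blocks] ⇒ blocked
  2. N ← W → S → X → R ← J — W:fork[open]; S:chain[blocks]; X:chain[blocks]; R:collider[blocks] ⇒ blocked
  3. N → H ← X ← S → J — H:collider[open]; X:chain[blocks]; S:fork[blocks] ⇒ blocked
  4. N → H ← X → R ← J — H:collider[open]; X:fork[blocks]; R:collider[blocks] ⇒ blocked
  5. N → R ← J — R:collider[blocks] ⇒ blocked
  6. N → R ← X ← S → J — R:collider[blocks]; X:chain[blocks]; S:fork[blocks] ⇒ blocked
Since every path is blocked, d-separation holds.

Yes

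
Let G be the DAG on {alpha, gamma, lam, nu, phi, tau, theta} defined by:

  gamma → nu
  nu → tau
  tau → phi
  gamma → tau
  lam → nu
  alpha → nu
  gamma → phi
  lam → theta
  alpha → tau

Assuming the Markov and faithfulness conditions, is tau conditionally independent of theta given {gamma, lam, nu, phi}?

Yes — tau and theta are d-separated given {gamma, lam, nu, phi}.

There are 4 undirected paths between tau and theta; checking each against the conditioning set {gamma, lam, nu, phi}:
Path 1: tau ← nu ← lam → theta
  nu is a chain here and nu is conditioned on, so the path is blocked at nu.
Path 2: tau ← alpha → nu ← lam → theta
  lam is a fork here and lam is conditioned on, so the path is blocked at lam.
Path 3: tau → phi ← gamma → nu ← lam → theta
  gamma is a fork here and gamma is conditioned on, so the path is blocked at gamma.
Path 4: tau ← gamma → nu ← lam → theta
  gamma is a fork here and gamma is conditioned on, so the path is blocked at gamma.
Since every path is blocked, d-separation holds.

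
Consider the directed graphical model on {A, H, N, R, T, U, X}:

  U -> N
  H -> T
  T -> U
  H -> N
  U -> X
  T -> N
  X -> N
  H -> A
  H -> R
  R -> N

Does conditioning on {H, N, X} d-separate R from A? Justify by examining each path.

We examine all 5 paths between R and A:
  1. R → N ← T ← H → A — N:collider[open]; T:chain[open]; H:fork[blocks] ⇒ blocked
  2. R → N ← H → A — N:collider[open]; H:fork[blocks] ⇒ blocked
  3. R → N ← X ← U ← T ← H → A — N:collider[open]; X:chain[blocks]; U:chain[open]; T:chain[open]; H:fork[blocks] ⇒ blocked
  4. R → N ← U ← T ← H → A — N:collider[open]; U:chain[open]; T:chain[open]; H:fork[blocks] ⇒ blocked
  5. R ← H → A — H:fork[blocks] ⇒ blocked
All paths are blocked; R ⊥ A | {H, N, X} holds.

Yes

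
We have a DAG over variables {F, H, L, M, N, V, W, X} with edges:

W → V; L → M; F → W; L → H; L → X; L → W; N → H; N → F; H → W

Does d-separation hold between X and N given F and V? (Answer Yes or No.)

No

There are 4 undirected paths between X and N; checking each against the conditioning set {F, V}:
  1. X ← L → W ← H ← N — L:fork[open]; W:collider[open]; H:chain[open] ⇒ active
  2. X ← L → W ← F ← N — L:fork[open]; W:collider[open]; F:chain[blocks] ⇒ blocked
  3. X ← L → H ← N — L:fork[open]; H:collider[open] ⇒ active
  4. X ← L → H → W ← F ← N — L:fork[open]; H:chain[open]; W:collider[open]; F:chain[blocks] ⇒ blocked
At least one path is unblocked, so d-separation fails.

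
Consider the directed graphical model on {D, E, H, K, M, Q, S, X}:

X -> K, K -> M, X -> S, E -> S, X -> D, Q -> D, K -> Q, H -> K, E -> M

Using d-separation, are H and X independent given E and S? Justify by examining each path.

Yes

3 paths connect H and X; each must be blocked for d-separation to hold:
  1. H → K → M ← E → S ← X — K:chain[open]; M:collider[blocks]; E:fork[blocks]; S:collider[open] ⇒ blocked
  2. H → K → Q → D ← X — K:chain[open]; Q:chain[open]; D:collider[blocks] ⇒ blocked
  3. H → K ← X — K:collider[blocks] ⇒ blocked
All paths are blocked; H ⊥ X | {E, S} holds.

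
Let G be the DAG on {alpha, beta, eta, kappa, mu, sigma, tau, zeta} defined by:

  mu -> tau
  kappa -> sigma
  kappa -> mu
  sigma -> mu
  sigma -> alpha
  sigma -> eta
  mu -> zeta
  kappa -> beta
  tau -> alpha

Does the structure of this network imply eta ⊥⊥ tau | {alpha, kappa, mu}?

No

There are 3 undirected paths between eta and tau; checking each against the conditioning set {alpha, kappa, mu}:
Path 1: eta ← sigma → alpha ← tau
  sigma is a fork and sigma is not conditioned on; alpha is a collider and alpha is conditioned on, which opens it — no node blocks this path, so it is active.
Path 2: eta ← sigma → mu → tau
  mu is a chain here and mu is conditioned on, so the path is blocked at mu.
Path 3: eta ← sigma ← kappa → mu → tau
  kappa is a fork here and kappa is conditioned on, so the path is blocked at kappa.
Since the path eta ← sigma → alpha ← tau is active, eta and tau are not d-separated given {alpha, kappa, mu}.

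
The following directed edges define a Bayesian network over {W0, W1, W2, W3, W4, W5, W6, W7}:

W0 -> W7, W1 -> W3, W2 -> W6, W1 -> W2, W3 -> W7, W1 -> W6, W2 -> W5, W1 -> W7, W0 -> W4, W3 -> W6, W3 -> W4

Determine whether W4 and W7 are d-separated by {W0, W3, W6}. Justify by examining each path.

We examine all 5 paths between W4 and W7:
  1. W4 ← W3 ← W1 → W7 — W3:chain[blocks]; W1:fork[open] ⇒ blocked
  2. W4 ← W3 → W7 — W3:fork[blocks] ⇒ blocked
  3. W4 ← W3 → W6 ← W2 ← W1 → W7 — W3:fork[blocks]; W6:collider[open]; W2:chain[open]; W1:fork[open] ⇒ blocked
  4. W4 ← W3 → W6 ← W1 → W7 — W3:fork[blocks]; W6:collider[open]; W1:fork[open] ⇒ blocked
  5. W4 ← W0 → W7 — W0:fork[blocks] ⇒ blocked
Every path is blocked, so W4 and W7 are d-separated given {W0, W3, W6}.

Yes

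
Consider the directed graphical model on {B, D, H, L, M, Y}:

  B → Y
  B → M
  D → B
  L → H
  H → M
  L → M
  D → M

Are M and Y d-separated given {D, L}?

No

Enumerating the 2 paths from M to Y and testing each for blocking by {D, L}:
Path 1: M ← B → Y
  B is a fork and B is not conditioned on — no node blocks this path, so it is active.
Path 2: M ← D → B → Y
  D is a fork here and D is conditioned on, so the path is blocked at D.
At least one path is unblocked, so d-separation fails.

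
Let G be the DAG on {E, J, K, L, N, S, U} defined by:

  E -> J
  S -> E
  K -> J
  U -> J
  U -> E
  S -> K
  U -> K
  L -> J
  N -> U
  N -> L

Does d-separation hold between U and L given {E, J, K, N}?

6 paths connect U and L; each must be blocked for d-separation to hold:
Path 1: U → K ← S → E → J ← L
  E is a chain here and E is conditioned on, so the path is blocked at E.
Path 2: U → K → J ← L
  K is a chain here and K is conditioned on, so the path is blocked at K.
Path 3: U → E ← S → K → J ← L
  K is a chain here and K is conditioned on, so the path is blocked at K.
Path 4: U → E → J ← L
  E is a chain here and E is conditioned on, so the path is blocked at E.
Path 5: U → J ← L
  J is a collider and J is conditioned on, which opens it — no node blocks this path, so it is active.
Path 6: U ← N → L
  N is a fork here and N is conditioned on, so the path is blocked at N.
Since the path U → J ← L is active, U and L are not d-separated given {E, J, K, N}.

No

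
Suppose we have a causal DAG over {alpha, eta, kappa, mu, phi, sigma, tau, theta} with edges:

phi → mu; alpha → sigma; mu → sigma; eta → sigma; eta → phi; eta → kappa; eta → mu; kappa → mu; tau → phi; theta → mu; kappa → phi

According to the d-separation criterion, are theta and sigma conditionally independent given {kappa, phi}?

Enumerating the 6 paths from theta to sigma and testing each for blocking by {kappa, phi}:
Path 1: theta → mu ← eta → sigma
  mu is a collider here and neither mu nor any of its descendants is conditioned on, so the collider stays closed — the path is blocked at mu.
Path 2: theta → mu → sigma
  mu is a chain and mu is not conditioned on — no node blocks this path, so it is active.
Path 3: theta → mu ← phi ← eta → sigma
  mu is a collider here and neither mu nor any of its descendants is conditioned on, so the collider stays closed — the path is blocked at mu.
Path 4: theta → mu ← phi ← kappa ← eta → sigma
  mu is a collider here and neither mu nor any of its descendants is conditioned on, so the collider stays closed — the path is blocked at mu.
Path 5: theta → mu ← kappa ← eta → sigma
  mu is a collider here and neither mu nor any of its descendants is conditioned on, so the collider stays closed — the path is blocked at mu.
Path 6: theta → mu ← kappa → phi ← eta → sigma
  mu is a collider here and neither mu nor any of its descendants is conditioned on, so the collider stays closed — the path is blocked at mu.
Since the path theta → mu → sigma is active, theta and sigma are not d-separated given {kappa, phi}.

No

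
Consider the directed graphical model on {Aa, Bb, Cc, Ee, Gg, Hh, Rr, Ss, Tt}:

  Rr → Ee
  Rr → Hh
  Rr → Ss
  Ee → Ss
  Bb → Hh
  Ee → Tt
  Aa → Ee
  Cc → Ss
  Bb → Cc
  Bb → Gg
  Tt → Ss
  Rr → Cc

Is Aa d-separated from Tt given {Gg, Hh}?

No

5 paths connect Aa and Tt; each must be blocked for d-separation to hold:
Path 1: Aa → Ee → Tt
  Ee is a chain and Ee is not conditioned on — no node blocks this path, so it is active.
Path 2: Aa → Ee → Ss ← Tt
  Ss is a collider here and neither Ss nor any of its descendants is conditioned on, so the collider stays closed — the path is blocked at Ss.
Path 3: Aa → Ee ← Rr → Cc → Ss ← Tt
  Ee is a collider here and neither Ee nor any of its descendants is conditioned on, so the collider stays closed — the path is blocked at Ee.
Path 4: Aa → Ee ← Rr → Hh ← Bb → Cc → Ss ← Tt
  Ee is a collider here and neither Ee nor any of its descendants is conditioned on, so the collider stays closed — the path is blocked at Ee.
Path 5: Aa → Ee ← Rr → Ss ← Tt
  Ee is a collider here and neither Ee nor any of its descendants is conditioned on, so the collider stays closed — the path is blocked at Ee.
Since the path Aa → Ee → Tt is active, Aa and Tt are not d-separated given {Gg, Hh}.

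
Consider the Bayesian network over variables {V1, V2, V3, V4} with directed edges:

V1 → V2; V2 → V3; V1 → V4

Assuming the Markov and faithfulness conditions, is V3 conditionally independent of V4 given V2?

Yes

There is one path between V3 and V4:
  1. V3 ← V2 ← V1 → V4 — V2:chain[blocks]; V1:fork[open] ⇒ blocked
All paths are blocked; V3 ⊥ V4 | {V2} holds.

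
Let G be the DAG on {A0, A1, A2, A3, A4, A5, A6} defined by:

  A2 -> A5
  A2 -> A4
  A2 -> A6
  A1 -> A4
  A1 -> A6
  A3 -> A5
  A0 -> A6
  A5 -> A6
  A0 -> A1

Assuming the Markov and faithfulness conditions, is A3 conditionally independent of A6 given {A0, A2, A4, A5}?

There are 4 undirected paths between A3 and A6; checking each against the conditioning set {A0, A2, A4, A5}:
  1. A3 → A5 ← A2 → A4 ← A1 → A6 — A5:collider[open]; A2:fork[blocks]; A4:collider[open]; A1:fork[open] ⇒ blocked
  2. A3 → A5 ← A2 → A4 ← A1 ← A0 → A6 — A5:collider[open]; A2:fork[blocks]; A4:collider[open]; A1:chain[open]; A0:fork[blocks] ⇒ blocked
  3. A3 → A5 ← A2 → A6 — A5:collider[open]; A2:fork[blocks] ⇒ blocked
  4. A3 → A5 → A6 — A5:chain[blocks] ⇒ blocked
All paths are blocked; A3 ⊥ A6 | {A0, A2, A4, A5} holds.

Yes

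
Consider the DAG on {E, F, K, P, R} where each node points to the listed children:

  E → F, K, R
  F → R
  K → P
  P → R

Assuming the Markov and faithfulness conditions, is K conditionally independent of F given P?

4 paths connect K and F; each must be blocked for d-separation to hold:
Path 1: K ← E → F
  E is a fork and E is not conditioned on — no node blocks this path, so it is active.
Path 2: K ← E → R ← F
  R is a collider here and neither R nor any of its descendants is conditioned on, so the collider stays closed — the path is blocked at R.
Path 3: K → P → R ← F
  P is a chain here and P is conditioned on, so the path is blocked at P.
Path 4: K → P → R ← E → F
  P is a chain here and P is conditioned on, so the path is blocked at P.
Since the path K ← E → F is active, K and F are not d-separated given {P}.

No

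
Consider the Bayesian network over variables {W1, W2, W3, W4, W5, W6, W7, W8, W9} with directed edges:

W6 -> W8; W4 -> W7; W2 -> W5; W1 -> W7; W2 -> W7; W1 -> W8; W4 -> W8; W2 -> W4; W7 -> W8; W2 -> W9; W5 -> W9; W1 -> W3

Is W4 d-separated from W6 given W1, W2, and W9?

Yes — W4 and W6 are d-separated given {W1, W2, W9}.

5 paths connect W4 and W6; each must be blocked for d-separation to hold:
Path 1: W4 → W7 ← W1 → W8 ← W6
  W7 is a collider here and neither W7 nor any of its descendants is conditioned on, so the collider stays closed — the path is blocked at W7.
Path 2: W4 → W7 → W8 ← W6
  W8 is a collider here and neither W8 nor any of its descendants is conditioned on, so the collider stays closed — the path is blocked at W8.
Path 3: W4 → W8 ← W6
  W8 is a collider here and neither W8 nor any of its descendants is conditioned on, so the collider stays closed — the path is blocked at W8.
Path 4: W4 ← W2 → W7 ← W1 → W8 ← W6
  W2 is a fork here and W2 is conditioned on, so the path is blocked at W2.
Path 5: W4 ← W2 → W7 → W8 ← W6
  W2 is a fork here and W2 is conditioned on, so the path is blocked at W2.
Every path is blocked, so W4 and W6 are d-separated given {W1, W2, W9}.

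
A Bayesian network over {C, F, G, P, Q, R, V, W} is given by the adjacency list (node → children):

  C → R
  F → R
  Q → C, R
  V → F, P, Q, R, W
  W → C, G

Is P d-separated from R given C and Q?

No

We examine all 6 paths between P and R:
  1. P ← V → Q → C → R — V:fork[open]; Q:chain[blocks]; C:chain[blocks] ⇒ blocked
  2. P ← V → Q → R — V:fork[open]; Q:chain[blocks] ⇒ blocked
  3. P ← V → R — V:fork[open] ⇒ active
  4. P ← V → F → R — V:fork[open]; F:chain[open] ⇒ active
  5. P ← V → W → C ← Q → R — V:fork[open]; W:chain[open]; C:collider[open]; Q:fork[blocks] ⇒ blocked
  6. P ← V → W → C → R — V:fork[open]; W:chain[open]; C:chain[blocks] ⇒ blocked
Since the path P ← V → R is active, P and R are not d-separated given {C, Q}.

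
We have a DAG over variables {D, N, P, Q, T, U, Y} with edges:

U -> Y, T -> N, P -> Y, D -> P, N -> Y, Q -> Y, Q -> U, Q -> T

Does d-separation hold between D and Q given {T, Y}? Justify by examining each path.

3 paths connect D and Q; each must be blocked for d-separation to hold:
Path 1: D → P → Y ← Q
  P is a chain and P is not conditioned on; Y is a collider and Y is conditioned on, which opens it — no node blocks this path, so it is active.
Path 2: D → P → Y ← N ← T ← Q
  T is a chain here and T is conditioned on, so the path is blocked at T.
Path 3: D → P → Y ← U ← Q
  P is a chain and P is not conditioned on; Y is a collider and Y is conditioned on, which opens it; U is a chain and U is not conditioned on — no node blocks this path, so it is active.
Since the path D → P → Y ← Q is active, D and Q are not d-separated given {T, Y}.

No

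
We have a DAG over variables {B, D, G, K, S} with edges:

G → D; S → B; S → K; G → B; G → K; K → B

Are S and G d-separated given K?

4 paths connect S and G; each must be blocked for d-separation to hold:
  1. S → B ← G — B:collider[blocks] ⇒ blocked
  2. S → B ← K ← G — B:collider[blocks]; K:chain[blocks] ⇒ blocked
  3. S → K → B ← G — K:chain[blocks]; B:collider[blocks] ⇒ blocked
  4. S → K ← G — K:collider[open] ⇒ active
Since the path S → K ← G is active, S and G are not d-separated given {K}.

No — S and G are not d-separated given {K}.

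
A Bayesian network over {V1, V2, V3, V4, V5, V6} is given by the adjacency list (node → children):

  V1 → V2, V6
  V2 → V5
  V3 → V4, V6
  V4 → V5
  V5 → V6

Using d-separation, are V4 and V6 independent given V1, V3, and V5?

Enumerating the 3 paths from V4 to V6 and testing each for blocking by {V1, V3, V5}:
  1. V4 → V5 ← V2 ← V1 → V6 — V5:collider[open]; V2:chain[open]; V1:fork[blocks] ⇒ blocked
  2. V4 → V5 → V6 — V5:chain[blocks] ⇒ blocked
  3. V4 ← V3 → V6 — V3:fork[blocks] ⇒ blocked
Every path is blocked, so V4 and V6 are d-separated given {V1, V3, V5}.

Yes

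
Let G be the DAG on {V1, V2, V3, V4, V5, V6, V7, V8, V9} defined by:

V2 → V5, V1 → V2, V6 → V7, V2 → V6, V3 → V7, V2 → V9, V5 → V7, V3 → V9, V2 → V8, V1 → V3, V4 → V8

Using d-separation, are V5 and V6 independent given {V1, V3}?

No

Enumerating the 6 paths from V5 to V6 and testing each for blocking by {V1, V3}:
Path 1: V5 ← V2 → V6
  V2 is a fork and V2 is not conditioned on — no node blocks this path, so it is active.
Path 2: V5 ← V2 ← V1 → V3 → V7 ← V6
  V1 is a fork here and V1 is conditioned on, so the path is blocked at V1.
Path 3: V5 ← V2 → V9 ← V3 → V7 ← V6
  V9 is a collider here and neither V9 nor any of its descendants is conditioned on, so the collider stays closed — the path is blocked at V9.
Path 4: V5 → V7 ← V6
  V7 is a collider here and neither V7 nor any of its descendants is conditioned on, so the collider stays closed — the path is blocked at V7.
Path 5: V5 → V7 ← V3 ← V1 → V2 → V6
  V7 is a collider here and neither V7 nor any of its descendants is conditioned on, so the collider stays closed — the path is blocked at V7.
Path 6: V5 → V7 ← V3 → V9 ← V2 → V6
  V7 is a collider here and neither V7 nor any of its descendants is conditioned on, so the collider stays closed — the path is blocked at V7.
Because an active path exists, V5 and V6 are not d-separated.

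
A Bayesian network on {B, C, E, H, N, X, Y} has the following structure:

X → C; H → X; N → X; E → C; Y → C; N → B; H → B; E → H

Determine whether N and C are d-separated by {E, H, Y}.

No

There are 4 undirected paths between N and C; checking each against the conditioning set {E, H, Y}:
Path 1: N → B ← H ← E → C
  B is a collider here and neither B nor any of its descendants is conditioned on, so the collider stays closed — the path is blocked at B.
Path 2: N → B ← H → X → C
  B is a collider here and neither B nor any of its descendants is conditioned on, so the collider stays closed — the path is blocked at B.
Path 3: N → X → C
  X is a chain and X is not conditioned on — no node blocks this path, so it is active.
Path 4: N → X ← H ← E → C
  X is a collider here and neither X nor any of its descendants is conditioned on, so the collider stays closed — the path is blocked at X.
Because an active path exists, N and C are not d-separated.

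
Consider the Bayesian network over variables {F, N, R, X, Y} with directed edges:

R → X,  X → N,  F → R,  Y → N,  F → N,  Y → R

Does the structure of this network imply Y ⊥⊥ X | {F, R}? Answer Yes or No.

Yes

We examine all 4 paths between Y and X:
Path 1: Y → R → X
  R is a chain here and R is conditioned on, so the path is blocked at R.
Path 2: Y → R ← F → N ← X
  F is a fork here and F is conditioned on, so the path is blocked at F.
Path 3: Y → N ← X
  N is a collider here and neither N nor any of its descendants is conditioned on, so the collider stays closed — the path is blocked at N.
Path 4: Y → N ← F → R → X
  N is a collider here and neither N nor any of its descendants is conditioned on, so the collider stays closed — the path is blocked at N.
Since every path is blocked, d-separation holds.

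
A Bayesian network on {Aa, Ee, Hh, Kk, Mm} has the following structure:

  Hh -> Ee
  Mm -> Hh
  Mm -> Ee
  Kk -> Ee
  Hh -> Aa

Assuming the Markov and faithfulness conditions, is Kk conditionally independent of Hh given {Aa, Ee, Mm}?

There are 2 undirected paths between Kk and Hh; checking each against the conditioning set {Aa, Ee, Mm}:
  1. Kk → Ee ← Mm → Hh — Ee:collider[open]; Mm:fork[blocks] ⇒ blocked
  2. Kk → Ee ← Hh — Ee:collider[open] ⇒ active
At least one path is unblocked, so d-separation fails.

No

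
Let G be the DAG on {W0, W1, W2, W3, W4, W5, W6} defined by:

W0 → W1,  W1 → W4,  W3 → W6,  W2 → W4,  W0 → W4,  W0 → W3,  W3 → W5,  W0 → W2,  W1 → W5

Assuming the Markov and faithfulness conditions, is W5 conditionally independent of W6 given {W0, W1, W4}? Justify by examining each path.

No

We examine all 4 paths between W5 and W6:
Path 1: W5 ← W1 ← W0 → W3 → W6
  W1 is a chain here and W1 is conditioned on, so the path is blocked at W1.
Path 2: W5 ← W1 → W4 ← W0 → W3 → W6
  W1 is a fork here and W1 is conditioned on, so the path is blocked at W1.
Path 3: W5 ← W1 → W4 ← W2 ← W0 → W3 → W6
  W1 is a fork here and W1 is conditioned on, so the path is blocked at W1.
Path 4: W5 ← W3 → W6
  W3 is a fork and W3 is not conditioned on — no node blocks this path, so it is active.
Because an active path exists, W5 and W6 are not d-separated.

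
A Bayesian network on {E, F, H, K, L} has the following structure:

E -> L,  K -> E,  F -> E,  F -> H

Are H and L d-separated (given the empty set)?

No

The only undirected path from H to L is:
  1. H ← F → E → L — F:fork[open]; E:chain[open] ⇒ active
Since the path H ← F → E → L is active, H and L are not d-separated given ∅.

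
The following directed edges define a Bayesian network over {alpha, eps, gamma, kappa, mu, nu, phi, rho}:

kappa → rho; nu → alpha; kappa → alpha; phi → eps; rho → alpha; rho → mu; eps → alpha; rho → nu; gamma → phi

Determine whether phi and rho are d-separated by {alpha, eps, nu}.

Yes

We examine all 3 paths between phi and rho:
Path 1: phi → eps → alpha ← kappa → rho
  eps is a chain here and eps is conditioned on, so the path is blocked at eps.
Path 2: phi → eps → alpha ← nu ← rho
  eps is a chain here and eps is conditioned on, so the path is blocked at eps.
Path 3: phi → eps → alpha ← rho
  eps is a chain here and eps is conditioned on, so the path is blocked at eps.
Since every path is blocked, d-separation holds.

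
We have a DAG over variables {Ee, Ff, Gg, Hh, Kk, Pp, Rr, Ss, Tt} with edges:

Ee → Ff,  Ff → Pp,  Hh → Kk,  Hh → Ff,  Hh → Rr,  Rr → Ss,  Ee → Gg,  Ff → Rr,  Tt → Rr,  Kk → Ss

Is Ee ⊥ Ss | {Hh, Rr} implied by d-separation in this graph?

Yes

4 paths connect Ee and Ss; each must be blocked for d-separation to hold:
Path 1: Ee → Ff → Rr → Ss
  Rr is a chain here and Rr is conditioned on, so the path is blocked at Rr.
Path 2: Ee → Ff → Rr ← Hh → Kk → Ss
  Hh is a fork here and Hh is conditioned on, so the path is blocked at Hh.
Path 3: Ee → Ff ← Hh → Rr → Ss
  Hh is a fork here and Hh is conditioned on, so the path is blocked at Hh.
Path 4: Ee → Ff ← Hh → Kk → Ss
  Hh is a fork here and Hh is conditioned on, so the path is blocked at Hh.
Since every path is blocked, d-separation holds.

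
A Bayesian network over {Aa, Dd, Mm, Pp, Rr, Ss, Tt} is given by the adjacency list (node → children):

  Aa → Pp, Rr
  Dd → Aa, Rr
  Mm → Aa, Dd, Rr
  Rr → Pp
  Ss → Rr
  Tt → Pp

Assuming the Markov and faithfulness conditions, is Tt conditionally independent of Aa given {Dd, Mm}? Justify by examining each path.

6 paths connect Tt and Aa; each must be blocked for d-separation to hold:
  1. Tt → Pp ← Rr ← Mm → Dd → Aa — Pp:collider[blocks]; Rr:chain[open]; Mm:fork[blocks]; Dd:chain[blocks] ⇒ blocked
  2. Tt → Pp ← Rr ← Mm → Aa — Pp:collider[blocks]; Rr:chain[open]; Mm:fork[blocks] ⇒ blocked
  3. Tt → Pp ← Rr ← Dd ← Mm → Aa — Pp:collider[blocks]; Rr:chain[open]; Dd:chain[blocks]; Mm:fork[blocks] ⇒ blocked
  4. Tt → Pp ← Rr ← Dd → Aa — Pp:collider[blocks]; Rr:chain[open]; Dd:fork[blocks] ⇒ blocked
  5. Tt → Pp ← Rr ← Aa — Pp:collider[blocks]; Rr:chain[open] ⇒ blocked
  6. Tt → Pp ← Aa — Pp:collider[blocks] ⇒ blocked
Every path is blocked, so Tt and Aa are d-separated given {Dd, Mm}.

Yes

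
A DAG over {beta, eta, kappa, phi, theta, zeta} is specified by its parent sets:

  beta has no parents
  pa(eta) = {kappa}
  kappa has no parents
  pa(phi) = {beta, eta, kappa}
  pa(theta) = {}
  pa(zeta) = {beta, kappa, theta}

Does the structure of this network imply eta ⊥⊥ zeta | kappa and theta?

Yes

4 paths connect eta and zeta; each must be blocked for d-separation to hold:
Path 1: eta ← kappa → zeta
  kappa is a fork here and kappa is conditioned on, so the path is blocked at kappa.
Path 2: eta ← kappa → phi ← beta → zeta
  kappa is a fork here and kappa is conditioned on, so the path is blocked at kappa.
Path 3: eta → phi ← kappa → zeta
  phi is a collider here and neither phi nor any of its descendants is conditioned on, so the collider stays closed — the path is blocked at phi.
Path 4: eta → phi ← beta → zeta
  phi is a collider here and neither phi nor any of its descendants is conditioned on, so the collider stays closed — the path is blocked at phi.
Every path is blocked, so eta and zeta are d-separated given {kappa, theta}.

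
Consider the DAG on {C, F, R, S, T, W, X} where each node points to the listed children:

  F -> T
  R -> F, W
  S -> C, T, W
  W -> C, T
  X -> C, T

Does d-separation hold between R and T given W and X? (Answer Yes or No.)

No

6 paths connect R and T; each must be blocked for d-separation to hold:
  1. R → W → T — W:chain[blocks] ⇒ blocked
  2. R → W ← S → T — W:collider[open]; S:fork[open] ⇒ active
  3. R → W ← S → C ← X → T — W:collider[open]; S:fork[open]; C:collider[blocks]; X:fork[blocks] ⇒ blocked
  4. R → W → C ← X → T — W:chain[blocks]; C:collider[blocks]; X:fork[blocks] ⇒ blocked
  5. R → W → C ← S → T — W:chain[blocks]; C:collider[blocks]; S:fork[open] ⇒ blocked
  6. R → F → T — F:chain[open] ⇒ active
At least one path is unblocked, so d-separation fails.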